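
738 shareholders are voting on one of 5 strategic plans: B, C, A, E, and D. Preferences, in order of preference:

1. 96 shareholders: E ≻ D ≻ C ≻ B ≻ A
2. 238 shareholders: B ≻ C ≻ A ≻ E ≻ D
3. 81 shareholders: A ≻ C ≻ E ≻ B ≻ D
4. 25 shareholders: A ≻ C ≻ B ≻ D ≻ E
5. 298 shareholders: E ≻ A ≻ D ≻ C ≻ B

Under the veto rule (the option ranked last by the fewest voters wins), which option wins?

C

Last-place votes: B 298, C 0, A 96, E 25, D 319.
C is ranked last by the fewest voters, so C wins.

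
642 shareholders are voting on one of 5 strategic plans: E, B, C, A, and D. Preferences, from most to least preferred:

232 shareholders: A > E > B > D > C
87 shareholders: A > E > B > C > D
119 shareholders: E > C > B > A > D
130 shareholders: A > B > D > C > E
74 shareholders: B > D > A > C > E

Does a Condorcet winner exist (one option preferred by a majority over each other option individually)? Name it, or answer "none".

A

A vs E: 523–119 for A.
A vs B: 449–193 for A.
A vs C: 523–119 for A.
A vs D: 568–74 for A.
A beats every other option head-to-head.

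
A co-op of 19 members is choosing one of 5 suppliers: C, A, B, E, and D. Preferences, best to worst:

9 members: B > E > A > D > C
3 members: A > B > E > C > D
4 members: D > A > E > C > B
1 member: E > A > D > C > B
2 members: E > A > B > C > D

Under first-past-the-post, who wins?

B

First-place votes: C 0, A 3, B 9, E 3, D 4.
B has the most first-place votes.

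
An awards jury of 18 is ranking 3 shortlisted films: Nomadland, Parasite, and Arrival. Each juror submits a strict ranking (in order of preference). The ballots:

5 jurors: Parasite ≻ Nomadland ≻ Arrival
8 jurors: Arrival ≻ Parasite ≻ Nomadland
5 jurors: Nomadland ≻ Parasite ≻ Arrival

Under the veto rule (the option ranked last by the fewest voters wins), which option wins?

Parasite

Last-place votes: Nomadland 8, Parasite 0, Arrival 10.
Parasite is ranked last by the fewest voters, so Parasite wins.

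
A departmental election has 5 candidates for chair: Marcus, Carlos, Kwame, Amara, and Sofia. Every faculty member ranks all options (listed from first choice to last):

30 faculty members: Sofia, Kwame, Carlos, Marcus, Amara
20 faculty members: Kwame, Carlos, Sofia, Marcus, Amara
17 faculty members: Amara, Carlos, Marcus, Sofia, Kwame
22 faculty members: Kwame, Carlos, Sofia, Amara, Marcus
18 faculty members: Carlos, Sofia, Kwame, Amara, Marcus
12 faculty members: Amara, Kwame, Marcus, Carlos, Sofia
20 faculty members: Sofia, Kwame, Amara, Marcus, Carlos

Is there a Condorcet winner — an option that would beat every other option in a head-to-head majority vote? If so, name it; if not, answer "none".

Checking pairwise contests:
Carlos beats Marcus 107–32.
Kwame beats Carlos 104–35.
Sofia beats Kwame 85–54.
Carlos beats Amara 90–49.
Carlos beats Sofia 89–50.
Every option loses at least one head-to-head, so there is no Condorcet winner.

none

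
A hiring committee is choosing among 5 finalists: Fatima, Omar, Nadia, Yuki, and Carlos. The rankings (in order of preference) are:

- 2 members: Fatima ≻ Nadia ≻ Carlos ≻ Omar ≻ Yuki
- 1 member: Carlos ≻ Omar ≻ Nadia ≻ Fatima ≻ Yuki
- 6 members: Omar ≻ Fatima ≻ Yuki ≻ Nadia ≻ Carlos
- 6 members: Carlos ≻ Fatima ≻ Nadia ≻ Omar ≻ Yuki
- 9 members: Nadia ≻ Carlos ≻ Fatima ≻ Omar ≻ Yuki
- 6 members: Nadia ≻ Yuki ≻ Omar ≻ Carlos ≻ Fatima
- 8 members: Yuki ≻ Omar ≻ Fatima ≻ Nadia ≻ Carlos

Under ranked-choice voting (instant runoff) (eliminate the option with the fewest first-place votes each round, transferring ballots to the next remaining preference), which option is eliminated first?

Fatima

Round 1: Fatima 2, Omar 6, Nadia 15, Yuki 8, Carlos 7. Eliminate Fatima.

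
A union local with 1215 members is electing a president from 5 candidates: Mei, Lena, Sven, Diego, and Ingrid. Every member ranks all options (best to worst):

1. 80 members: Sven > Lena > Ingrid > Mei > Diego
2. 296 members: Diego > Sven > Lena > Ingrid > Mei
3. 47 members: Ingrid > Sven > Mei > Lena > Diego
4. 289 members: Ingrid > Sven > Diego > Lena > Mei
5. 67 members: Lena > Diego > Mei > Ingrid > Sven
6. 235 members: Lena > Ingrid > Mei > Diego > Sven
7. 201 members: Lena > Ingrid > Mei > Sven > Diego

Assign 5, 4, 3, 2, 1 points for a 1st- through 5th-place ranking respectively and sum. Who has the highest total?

Lena

Mei: 80·2 + 296·1 + 47·3 + 289·1 + 67·3 + 235·3 + 201·3 = 2395
Lena: 80·4 + 296·3 + 47·2 + 289·2 + 67·5 + 235·5 + 201·5 = 4395
Sven: 80·5 + 296·4 + 47·4 + 289·4 + 67·1 + 235·1 + 201·2 = 3632
Diego: 80·1 + 296·5 + 47·1 + 289·3 + 67·4 + 235·2 + 201·1 = 3413
Ingrid: 80·3 + 296·2 + 47·5 + 289·5 + 67·2 + 235·4 + 201·4 = 4390
Lena has the highest Borda score (4395).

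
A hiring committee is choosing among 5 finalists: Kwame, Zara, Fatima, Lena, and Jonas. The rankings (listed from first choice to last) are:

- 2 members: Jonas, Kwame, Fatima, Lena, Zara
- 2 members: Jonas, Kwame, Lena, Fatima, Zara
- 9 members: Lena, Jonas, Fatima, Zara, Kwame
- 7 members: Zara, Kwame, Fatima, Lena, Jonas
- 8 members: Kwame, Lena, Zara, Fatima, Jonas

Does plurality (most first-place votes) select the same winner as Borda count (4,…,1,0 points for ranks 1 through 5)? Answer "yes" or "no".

Plurality — first-place votes: Kwame 8, Zara 7, Fatima 0, Lena 9, Jonas 4. Winner: Lena.
Borda — scores: Kwame 65, Zara 53, Fatima 46, Lena 73, Jonas 43. Winner: Lena.
The two methods agree.

yes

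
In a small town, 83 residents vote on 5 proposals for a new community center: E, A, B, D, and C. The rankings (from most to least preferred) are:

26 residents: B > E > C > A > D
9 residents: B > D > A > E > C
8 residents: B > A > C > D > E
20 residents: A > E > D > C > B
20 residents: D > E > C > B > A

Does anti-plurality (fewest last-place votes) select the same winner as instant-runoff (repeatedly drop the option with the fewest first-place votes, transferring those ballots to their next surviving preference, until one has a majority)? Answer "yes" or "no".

no

Anti-plurality — last-place votes: E 8, A 20, B 20, D 26, C 9. Winner: E.
Instant-runoff — R1 E 0, A 20, B 43, D 20, C 0 (B winner). Winner: B.
The two methods disagree.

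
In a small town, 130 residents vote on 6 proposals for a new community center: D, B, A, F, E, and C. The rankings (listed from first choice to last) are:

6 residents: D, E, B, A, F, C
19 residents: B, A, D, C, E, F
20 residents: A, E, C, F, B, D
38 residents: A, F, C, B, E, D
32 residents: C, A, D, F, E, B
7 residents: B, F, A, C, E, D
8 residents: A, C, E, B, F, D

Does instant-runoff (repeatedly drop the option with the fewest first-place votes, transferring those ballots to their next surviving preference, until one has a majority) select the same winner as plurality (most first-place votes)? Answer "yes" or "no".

yes

Instant-runoff — R1 D 6, B 26, A 66, F 0, E 0, C 32 (A winner). Winner: A.
Plurality — first-place votes: D 6, B 26, A 66, F 0, E 0, C 32. Winner: A.
The two methods agree.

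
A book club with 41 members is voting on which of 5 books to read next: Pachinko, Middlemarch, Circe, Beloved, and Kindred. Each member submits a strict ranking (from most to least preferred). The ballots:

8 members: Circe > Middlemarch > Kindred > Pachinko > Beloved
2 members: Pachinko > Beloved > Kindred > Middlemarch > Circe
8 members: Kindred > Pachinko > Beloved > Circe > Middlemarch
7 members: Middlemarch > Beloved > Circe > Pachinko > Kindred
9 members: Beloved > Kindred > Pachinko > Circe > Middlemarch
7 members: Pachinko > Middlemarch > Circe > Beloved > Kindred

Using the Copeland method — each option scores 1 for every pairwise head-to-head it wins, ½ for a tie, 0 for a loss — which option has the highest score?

Pachinko

Pachinko: beats Middlemarch, Circe, and Beloved; loses to Kindred → score 3.
Middlemarch: beats Beloved and Kindred; loses to Pachinko and Circe → score 2.
Circe: beats Middlemarch and Kindred; loses to Pachinko and Beloved → score 2.
Beloved: beats Circe and Kindred; loses to Pachinko and Middlemarch → score 2.
Kindred: beats Pachinko; loses to Middlemarch, Circe, and Beloved → score 1.
Pachinko has the best pairwise record.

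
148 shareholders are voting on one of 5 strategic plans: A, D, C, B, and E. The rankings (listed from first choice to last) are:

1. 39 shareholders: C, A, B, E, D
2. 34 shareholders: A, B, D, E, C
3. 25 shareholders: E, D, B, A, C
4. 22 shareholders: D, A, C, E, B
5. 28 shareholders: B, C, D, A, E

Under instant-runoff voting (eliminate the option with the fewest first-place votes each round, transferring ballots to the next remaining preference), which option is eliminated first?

Round 1: A 34, D 22, C 39, B 28, E 25. Eliminate D.

D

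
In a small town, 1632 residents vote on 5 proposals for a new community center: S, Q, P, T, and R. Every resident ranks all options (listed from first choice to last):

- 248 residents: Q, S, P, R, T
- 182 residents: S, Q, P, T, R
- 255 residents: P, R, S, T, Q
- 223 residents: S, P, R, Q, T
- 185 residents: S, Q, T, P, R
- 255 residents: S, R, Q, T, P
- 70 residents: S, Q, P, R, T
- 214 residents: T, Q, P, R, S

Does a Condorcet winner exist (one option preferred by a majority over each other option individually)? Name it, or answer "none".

S

S vs Q: 1170–462 for S.
S vs P: 1163–469 for S.
S vs T: 1418–214 for S.
S vs R: 1163–469 for S.
S beats every other option head-to-head.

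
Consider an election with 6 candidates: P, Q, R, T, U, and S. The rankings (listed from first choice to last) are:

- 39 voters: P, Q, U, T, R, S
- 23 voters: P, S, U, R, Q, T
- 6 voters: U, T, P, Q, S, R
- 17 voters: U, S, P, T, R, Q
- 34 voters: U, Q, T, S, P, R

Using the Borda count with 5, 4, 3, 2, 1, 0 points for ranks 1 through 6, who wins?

P: 39·5 + 23·5 + 6·3 + 17·3 + 34·1 = 413
Q: 39·4 + 23·1 + 6·2 + 17·0 + 34·4 = 327
R: 39·1 + 23·2 + 6·0 + 17·1 + 34·0 = 102
T: 39·2 + 23·0 + 6·4 + 17·2 + 34·3 = 238
U: 39·3 + 23·3 + 6·5 + 17·5 + 34·5 = 471
S: 39·0 + 23·4 + 6·1 + 17·4 + 34·2 = 234
U has the highest Borda score (471).

U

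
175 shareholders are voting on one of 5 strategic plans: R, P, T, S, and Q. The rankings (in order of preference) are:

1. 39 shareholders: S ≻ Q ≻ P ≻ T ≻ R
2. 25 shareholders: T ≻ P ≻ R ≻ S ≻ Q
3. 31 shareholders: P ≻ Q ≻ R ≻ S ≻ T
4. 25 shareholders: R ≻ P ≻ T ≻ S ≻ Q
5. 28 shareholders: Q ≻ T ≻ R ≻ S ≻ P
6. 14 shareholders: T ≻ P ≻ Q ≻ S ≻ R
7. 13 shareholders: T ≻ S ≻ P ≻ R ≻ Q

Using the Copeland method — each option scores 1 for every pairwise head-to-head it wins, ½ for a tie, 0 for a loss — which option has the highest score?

P

R: beats S; loses to P, T, and Q → score 1.
P: beats R, T, S, and Q → score 4.
T: beats R and S; loses to P and Q → score 2.
S: beats Q; loses to R, P, and T → score 1.
Q: beats R and T; loses to P and S → score 2.
P has the best pairwise record.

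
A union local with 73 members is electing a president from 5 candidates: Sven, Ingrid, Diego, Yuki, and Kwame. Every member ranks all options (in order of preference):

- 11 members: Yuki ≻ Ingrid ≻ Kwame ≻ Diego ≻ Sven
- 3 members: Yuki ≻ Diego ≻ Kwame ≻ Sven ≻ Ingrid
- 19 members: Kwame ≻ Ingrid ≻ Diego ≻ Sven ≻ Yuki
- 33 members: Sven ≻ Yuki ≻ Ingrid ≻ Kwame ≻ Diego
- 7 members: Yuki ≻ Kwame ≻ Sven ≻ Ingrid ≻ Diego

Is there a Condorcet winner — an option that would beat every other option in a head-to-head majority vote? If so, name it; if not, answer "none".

none

Checking pairwise contests:
Kwame beats Sven 40–33.
Sven beats Ingrid 43–30.
Sven beats Diego 40–33.
Sven beats Yuki 52–21.
Ingrid beats Kwame 44–29.
Every option loses at least one head-to-head, so there is no Condorcet winner.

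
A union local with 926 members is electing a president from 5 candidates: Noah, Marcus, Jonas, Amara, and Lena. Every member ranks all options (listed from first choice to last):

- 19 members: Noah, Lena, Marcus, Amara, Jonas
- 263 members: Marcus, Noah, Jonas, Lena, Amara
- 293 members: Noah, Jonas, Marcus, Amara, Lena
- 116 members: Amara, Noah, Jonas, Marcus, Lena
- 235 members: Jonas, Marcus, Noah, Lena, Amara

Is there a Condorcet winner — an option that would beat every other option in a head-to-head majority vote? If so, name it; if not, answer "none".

none

Checking pairwise contests:
Marcus beats Noah 498–428.
Jonas beats Marcus 644–282.
Noah beats Jonas 691–235.
Noah beats Amara 810–116.
Noah beats Lena 926–0.
Every option loses at least one head-to-head, so there is no Condorcet winner.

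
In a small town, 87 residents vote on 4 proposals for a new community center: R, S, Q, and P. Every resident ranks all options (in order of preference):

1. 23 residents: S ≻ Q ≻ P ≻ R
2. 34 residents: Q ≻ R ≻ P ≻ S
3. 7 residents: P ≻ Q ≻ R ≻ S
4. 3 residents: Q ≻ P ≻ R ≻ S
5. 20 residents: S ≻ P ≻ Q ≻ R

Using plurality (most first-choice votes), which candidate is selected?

S

First-place votes: R 0, S 43, Q 37, P 7.
S has the most first-place votes.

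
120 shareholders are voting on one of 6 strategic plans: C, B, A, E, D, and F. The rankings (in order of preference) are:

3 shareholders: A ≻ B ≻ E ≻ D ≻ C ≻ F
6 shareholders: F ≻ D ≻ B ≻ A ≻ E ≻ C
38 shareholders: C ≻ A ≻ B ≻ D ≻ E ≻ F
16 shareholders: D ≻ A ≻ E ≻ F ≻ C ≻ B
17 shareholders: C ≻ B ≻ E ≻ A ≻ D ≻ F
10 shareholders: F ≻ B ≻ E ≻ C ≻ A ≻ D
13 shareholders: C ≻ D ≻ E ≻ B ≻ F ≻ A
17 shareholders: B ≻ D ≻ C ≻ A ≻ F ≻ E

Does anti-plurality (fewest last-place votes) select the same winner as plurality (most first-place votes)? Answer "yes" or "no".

Anti-plurality — last-place votes: C 6, B 16, A 13, E 17, D 10, F 58. Winner: C.
Plurality — first-place votes: C 68, B 17, A 3, E 0, D 16, F 16. Winner: C.
The two methods agree.

yes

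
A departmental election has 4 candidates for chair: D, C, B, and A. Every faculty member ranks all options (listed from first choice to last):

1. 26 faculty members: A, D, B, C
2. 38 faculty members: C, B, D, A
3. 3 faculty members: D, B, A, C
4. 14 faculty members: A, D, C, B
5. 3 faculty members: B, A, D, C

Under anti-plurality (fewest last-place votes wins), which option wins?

Last-place votes: D 0, C 32, B 14, A 38.
D is ranked last by the fewest voters, so D wins.

D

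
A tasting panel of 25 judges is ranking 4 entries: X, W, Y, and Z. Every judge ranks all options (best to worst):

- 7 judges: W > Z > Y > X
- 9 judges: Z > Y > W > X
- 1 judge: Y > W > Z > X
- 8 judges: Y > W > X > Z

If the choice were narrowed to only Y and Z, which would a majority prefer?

Voters preferring Y to Z: 9; preferring Z to Y: 16.
Z wins the head-to-head.

Z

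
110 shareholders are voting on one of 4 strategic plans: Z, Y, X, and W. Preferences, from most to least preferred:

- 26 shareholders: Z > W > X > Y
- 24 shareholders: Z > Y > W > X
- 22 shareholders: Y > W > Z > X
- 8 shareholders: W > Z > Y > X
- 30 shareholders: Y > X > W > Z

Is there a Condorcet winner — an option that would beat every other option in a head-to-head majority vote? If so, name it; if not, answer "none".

Checking pairwise contests:
W beats Z 60–50.
Z beats Y 58–52.
Z beats X 80–30.
Y beats W 76–34.
Every option loses at least one head-to-head, so there is no Condorcet winner.

none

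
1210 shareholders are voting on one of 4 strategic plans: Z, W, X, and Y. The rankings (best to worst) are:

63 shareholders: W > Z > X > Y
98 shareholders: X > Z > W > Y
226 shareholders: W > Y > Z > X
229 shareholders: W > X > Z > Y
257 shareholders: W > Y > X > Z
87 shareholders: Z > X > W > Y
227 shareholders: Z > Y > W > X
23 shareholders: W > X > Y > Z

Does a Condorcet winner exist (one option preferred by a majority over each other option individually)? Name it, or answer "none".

W

W vs Z: 798–412 for W.
W vs X: 1025–185 for W.
W vs Y: 983–227 for W.
W beats every other option head-to-head.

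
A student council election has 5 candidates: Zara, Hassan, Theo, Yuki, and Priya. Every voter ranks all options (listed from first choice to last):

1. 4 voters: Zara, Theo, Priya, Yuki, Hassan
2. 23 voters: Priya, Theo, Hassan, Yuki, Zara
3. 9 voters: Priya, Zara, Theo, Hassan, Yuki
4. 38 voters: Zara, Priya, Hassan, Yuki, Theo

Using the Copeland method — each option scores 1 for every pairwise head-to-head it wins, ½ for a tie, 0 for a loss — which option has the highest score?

Zara

Zara: beats Hassan, Theo, Yuki, and Priya → score 4.
Hassan: beats Theo and Yuki; loses to Zara and Priya → score 2.
Theo: loses to Zara, Hassan, Yuki, and Priya → score 0.
Yuki: beats Theo; loses to Zara, Hassan, and Priya → score 1.
Priya: beats Hassan, Theo, and Yuki; loses to Zara → score 3.
Zara has the best pairwise record.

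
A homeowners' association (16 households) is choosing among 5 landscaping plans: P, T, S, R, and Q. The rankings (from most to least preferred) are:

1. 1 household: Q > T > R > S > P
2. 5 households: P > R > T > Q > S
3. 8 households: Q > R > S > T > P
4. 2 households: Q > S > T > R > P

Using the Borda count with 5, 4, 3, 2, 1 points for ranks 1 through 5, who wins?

P: 1·1 + 5·5 + 8·1 + 2·1 = 36
T: 1·4 + 5·3 + 8·2 + 2·3 = 41
S: 1·2 + 5·1 + 8·3 + 2·4 = 39
R: 1·3 + 5·4 + 8·4 + 2·2 = 59
Q: 1·5 + 5·2 + 8·5 + 2·5 = 65
Q has the highest Borda score (65).

Q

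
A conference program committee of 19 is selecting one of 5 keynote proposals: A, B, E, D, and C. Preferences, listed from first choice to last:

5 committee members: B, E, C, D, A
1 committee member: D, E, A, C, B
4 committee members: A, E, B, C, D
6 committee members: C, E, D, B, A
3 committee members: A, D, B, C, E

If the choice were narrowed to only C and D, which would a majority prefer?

C

Voters preferring C to D: 15; preferring D to C: 4.
C wins the head-to-head.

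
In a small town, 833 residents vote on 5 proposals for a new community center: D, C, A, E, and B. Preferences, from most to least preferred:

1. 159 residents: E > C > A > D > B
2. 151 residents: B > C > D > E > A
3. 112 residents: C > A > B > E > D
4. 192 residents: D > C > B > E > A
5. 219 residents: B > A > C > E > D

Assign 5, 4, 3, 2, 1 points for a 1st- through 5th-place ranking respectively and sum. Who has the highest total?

D: 159·2 + 151·3 + 112·1 + 192·5 + 219·1 = 2062
C: 159·4 + 151·4 + 112·5 + 192·4 + 219·3 = 3225
A: 159·3 + 151·1 + 112·4 + 192·1 + 219·4 = 2144
E: 159·5 + 151·2 + 112·2 + 192·2 + 219·2 = 2143
B: 159·1 + 151·5 + 112·3 + 192·3 + 219·5 = 2921
C has the highest Borda score (3225).

C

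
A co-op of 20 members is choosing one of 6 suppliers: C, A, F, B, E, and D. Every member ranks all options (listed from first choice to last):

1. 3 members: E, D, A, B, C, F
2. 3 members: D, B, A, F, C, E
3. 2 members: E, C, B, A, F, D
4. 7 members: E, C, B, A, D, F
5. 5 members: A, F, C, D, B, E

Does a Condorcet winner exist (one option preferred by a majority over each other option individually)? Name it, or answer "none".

E

E vs C: 12–8 for E.
E vs A: 12–8 for E.
E vs F: 12–8 for E.
E vs B: 12–8 for E.
E vs D: 12–8 for E.
E beats every other option head-to-head.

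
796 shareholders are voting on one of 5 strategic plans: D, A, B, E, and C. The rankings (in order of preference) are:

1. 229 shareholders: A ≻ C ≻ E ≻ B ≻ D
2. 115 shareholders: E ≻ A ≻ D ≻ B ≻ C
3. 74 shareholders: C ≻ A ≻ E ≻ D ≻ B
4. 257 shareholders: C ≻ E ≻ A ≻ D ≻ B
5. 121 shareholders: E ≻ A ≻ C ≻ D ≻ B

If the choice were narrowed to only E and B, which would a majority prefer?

Voters preferring E to B: 796; preferring B to E: 0.
E wins the head-to-head.

E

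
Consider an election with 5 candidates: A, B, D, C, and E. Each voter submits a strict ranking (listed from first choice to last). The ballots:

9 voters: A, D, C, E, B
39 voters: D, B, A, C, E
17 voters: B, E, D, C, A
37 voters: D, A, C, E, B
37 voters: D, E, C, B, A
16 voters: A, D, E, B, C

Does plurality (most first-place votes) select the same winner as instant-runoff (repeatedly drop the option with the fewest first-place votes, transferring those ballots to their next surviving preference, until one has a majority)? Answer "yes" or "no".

Plurality — first-place votes: A 25, B 17, D 113, C 0, E 0. Winner: D.
Instant-runoff — R1 A 25, B 17, D 113, C 0, E 0 (D winner). Winner: D.
The two methods agree.

yes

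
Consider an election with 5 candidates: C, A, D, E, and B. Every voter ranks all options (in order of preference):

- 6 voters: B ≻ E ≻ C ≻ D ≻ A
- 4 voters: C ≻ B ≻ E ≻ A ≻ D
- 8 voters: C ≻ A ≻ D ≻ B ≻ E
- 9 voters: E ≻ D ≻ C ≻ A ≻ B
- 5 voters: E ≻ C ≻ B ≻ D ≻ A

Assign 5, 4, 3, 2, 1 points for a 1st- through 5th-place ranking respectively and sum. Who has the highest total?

C

C: 6·3 + 4·5 + 8·5 + 9·3 + 5·4 = 125
A: 6·1 + 4·2 + 8·4 + 9·2 + 5·1 = 69
D: 6·2 + 4·1 + 8·3 + 9·4 + 5·2 = 86
E: 6·4 + 4·3 + 8·1 + 9·5 + 5·5 = 114
B: 6·5 + 4·4 + 8·2 + 9·1 + 5·3 = 86
C has the highest Borda score (125).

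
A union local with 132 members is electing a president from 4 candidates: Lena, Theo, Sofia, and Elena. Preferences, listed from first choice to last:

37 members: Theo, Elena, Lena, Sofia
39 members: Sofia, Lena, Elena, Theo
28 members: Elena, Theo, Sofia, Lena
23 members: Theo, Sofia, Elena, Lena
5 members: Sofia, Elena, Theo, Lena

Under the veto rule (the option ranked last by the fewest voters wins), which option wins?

Last-place votes: Lena 56, Theo 39, Sofia 37, Elena 0.
Elena is ranked last by the fewest voters, so Elena wins.

Elena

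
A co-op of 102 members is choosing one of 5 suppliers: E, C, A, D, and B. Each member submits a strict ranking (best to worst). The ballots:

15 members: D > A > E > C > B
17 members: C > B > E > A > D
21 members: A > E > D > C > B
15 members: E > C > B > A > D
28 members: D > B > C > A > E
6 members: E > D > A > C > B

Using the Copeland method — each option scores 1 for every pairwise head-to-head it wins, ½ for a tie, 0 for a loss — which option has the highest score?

E: beats C, D, and B; loses to A → score 3.
C: beats A and B; loses to E and D → score 2.
A: beats E and D; loses to C and B → score 2.
D: beats C and B; loses to E and A → score 2.
B: beats A; loses to E, C, and D → score 1.
E has the best pairwise record.

E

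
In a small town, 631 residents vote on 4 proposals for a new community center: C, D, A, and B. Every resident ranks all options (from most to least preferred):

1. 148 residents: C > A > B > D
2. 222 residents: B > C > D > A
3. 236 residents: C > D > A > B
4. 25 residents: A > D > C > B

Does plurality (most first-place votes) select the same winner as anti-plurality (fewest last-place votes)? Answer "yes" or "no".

yes

Plurality — first-place votes: C 384, D 0, A 25, B 222. Winner: C.
Anti-plurality — last-place votes: C 0, D 148, A 222, B 261. Winner: C.
The two methods agree.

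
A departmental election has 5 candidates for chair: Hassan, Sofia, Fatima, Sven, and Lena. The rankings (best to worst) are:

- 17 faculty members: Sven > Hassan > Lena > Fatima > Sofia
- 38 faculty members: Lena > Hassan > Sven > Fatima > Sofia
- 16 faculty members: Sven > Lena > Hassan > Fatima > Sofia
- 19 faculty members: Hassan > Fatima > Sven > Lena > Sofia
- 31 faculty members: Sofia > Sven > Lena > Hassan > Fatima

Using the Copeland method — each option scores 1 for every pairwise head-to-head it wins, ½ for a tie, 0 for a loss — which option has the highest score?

Sven

Hassan: beats Sofia and Fatima; loses to Sven and Lena → score 2.
Sofia: loses to Hassan, Fatima, Sven, and Lena → score 0.
Fatima: beats Sofia; loses to Hassan, Sven, and Lena → score 1.
Sven: beats Hassan, Sofia, Fatima, and Lena → score 4.
Lena: beats Hassan, Sofia, and Fatima; loses to Sven → score 3.
Sven has the best pairwise record.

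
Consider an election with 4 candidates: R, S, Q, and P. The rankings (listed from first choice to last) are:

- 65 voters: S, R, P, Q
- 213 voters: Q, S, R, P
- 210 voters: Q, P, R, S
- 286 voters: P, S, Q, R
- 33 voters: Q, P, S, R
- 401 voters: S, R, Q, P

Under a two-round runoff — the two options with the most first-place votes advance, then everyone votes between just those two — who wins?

S

Round 1 first-place votes: R 0, S 466, Q 456, P 286.
S and Q advance.
Runoff: S is preferred to Q by 752 voters; Q by 456.
S wins the runoff.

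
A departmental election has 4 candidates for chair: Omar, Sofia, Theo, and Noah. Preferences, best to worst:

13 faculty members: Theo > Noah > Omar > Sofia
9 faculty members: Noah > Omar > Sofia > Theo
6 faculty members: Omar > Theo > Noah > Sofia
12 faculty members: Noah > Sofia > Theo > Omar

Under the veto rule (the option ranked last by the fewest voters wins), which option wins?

Last-place votes: Omar 12, Sofia 19, Theo 9, Noah 0.
Noah is ranked last by the fewest voters, so Noah wins.

Noah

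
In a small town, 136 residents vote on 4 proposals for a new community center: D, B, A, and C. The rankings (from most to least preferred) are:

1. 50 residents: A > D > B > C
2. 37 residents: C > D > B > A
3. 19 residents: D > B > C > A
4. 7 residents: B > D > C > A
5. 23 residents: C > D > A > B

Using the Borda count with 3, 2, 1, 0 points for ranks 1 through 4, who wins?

D

D: 50·2 + 37·2 + 19·3 + 7·2 + 23·2 = 291
B: 50·1 + 37·1 + 19·2 + 7·3 + 23·0 = 146
A: 50·3 + 37·0 + 19·0 + 7·0 + 23·1 = 173
C: 50·0 + 37·3 + 19·1 + 7·1 + 23·3 = 206
D has the highest Borda score (291).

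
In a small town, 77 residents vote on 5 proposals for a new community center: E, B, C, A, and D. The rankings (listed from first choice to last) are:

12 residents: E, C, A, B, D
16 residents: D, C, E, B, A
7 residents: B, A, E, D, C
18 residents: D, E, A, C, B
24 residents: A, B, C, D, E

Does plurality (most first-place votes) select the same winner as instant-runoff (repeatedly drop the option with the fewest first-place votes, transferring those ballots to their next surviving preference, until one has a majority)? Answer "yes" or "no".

no

Plurality — first-place votes: E 12, B 7, C 0, A 24, D 34. Winner: D.
Instant-runoff — R1 E 12, B 7, C 0, A 24, D 34 (C out); R2 E 12, B 7, A 24, D 34 (B out); R3 E 12, A 31, D 34 (E out); R4 A 43, D 34 (A winner). Winner: A.
The two methods disagree.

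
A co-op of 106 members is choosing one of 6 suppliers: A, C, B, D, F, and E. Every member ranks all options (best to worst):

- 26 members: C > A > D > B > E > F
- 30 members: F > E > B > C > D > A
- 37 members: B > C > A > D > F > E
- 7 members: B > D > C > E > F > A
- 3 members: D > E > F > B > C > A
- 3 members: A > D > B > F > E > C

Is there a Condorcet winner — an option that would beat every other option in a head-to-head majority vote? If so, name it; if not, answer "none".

B vs A: 77–29 for B.
B vs C: 80–26 for B.
B vs D: 74–32 for B.
B vs F: 73–33 for B.
B vs E: 73–33 for B.
B beats every other option head-to-head.

B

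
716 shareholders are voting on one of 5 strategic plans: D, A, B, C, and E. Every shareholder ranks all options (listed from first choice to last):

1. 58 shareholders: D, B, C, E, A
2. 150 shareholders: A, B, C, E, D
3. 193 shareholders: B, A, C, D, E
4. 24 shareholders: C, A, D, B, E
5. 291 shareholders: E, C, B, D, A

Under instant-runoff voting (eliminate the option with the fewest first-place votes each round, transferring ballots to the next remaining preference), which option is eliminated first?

C

Round 1: D 58, A 150, B 193, C 24, E 291. Eliminate C.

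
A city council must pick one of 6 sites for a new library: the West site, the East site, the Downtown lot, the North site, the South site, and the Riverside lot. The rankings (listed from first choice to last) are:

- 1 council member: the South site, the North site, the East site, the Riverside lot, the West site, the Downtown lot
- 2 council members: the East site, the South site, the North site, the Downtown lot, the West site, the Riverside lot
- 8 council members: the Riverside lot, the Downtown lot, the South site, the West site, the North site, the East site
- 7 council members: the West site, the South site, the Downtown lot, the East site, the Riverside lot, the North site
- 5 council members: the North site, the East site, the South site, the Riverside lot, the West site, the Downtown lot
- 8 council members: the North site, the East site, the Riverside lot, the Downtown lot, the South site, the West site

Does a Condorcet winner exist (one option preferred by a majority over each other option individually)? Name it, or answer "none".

none

Checking pairwise contests:
the East site beats the West site 16–15.
the North site beats the East site 22–9.
the East site beats the Downtown lot 16–15.
the South site beats the North site 18–13.
the Downtown lot beats the South site 16–15.
the East site beats the Riverside lot 23–8.
Every option loses at least one head-to-head, so there is no Condorcet winner.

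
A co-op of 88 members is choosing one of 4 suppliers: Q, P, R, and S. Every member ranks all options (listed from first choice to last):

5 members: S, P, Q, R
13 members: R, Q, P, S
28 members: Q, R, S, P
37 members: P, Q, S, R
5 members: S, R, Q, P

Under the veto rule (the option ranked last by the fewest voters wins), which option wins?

Q

Last-place votes: Q 0, P 33, R 42, S 13.
Q is ranked last by the fewest voters, so Q wins.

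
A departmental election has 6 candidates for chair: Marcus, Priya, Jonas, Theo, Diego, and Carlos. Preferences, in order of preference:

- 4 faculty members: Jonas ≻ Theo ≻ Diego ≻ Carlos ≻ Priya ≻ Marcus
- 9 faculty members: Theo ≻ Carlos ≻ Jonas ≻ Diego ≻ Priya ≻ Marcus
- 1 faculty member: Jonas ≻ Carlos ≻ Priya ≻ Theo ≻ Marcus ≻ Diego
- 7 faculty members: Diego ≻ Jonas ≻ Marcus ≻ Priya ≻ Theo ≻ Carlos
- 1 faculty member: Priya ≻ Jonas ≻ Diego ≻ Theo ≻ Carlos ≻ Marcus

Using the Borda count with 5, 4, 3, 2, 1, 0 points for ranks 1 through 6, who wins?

Jonas

Marcus: 4·0 + 9·0 + 1·1 + 7·3 + 1·0 = 22
Priya: 4·1 + 9·1 + 1·3 + 7·2 + 1·5 = 35
Jonas: 4·5 + 9·3 + 1·5 + 7·4 + 1·4 = 84
Theo: 4·4 + 9·5 + 1·2 + 7·1 + 1·2 = 72
Diego: 4·3 + 9·2 + 1·0 + 7·5 + 1·3 = 68
Carlos: 4·2 + 9·4 + 1·4 + 7·0 + 1·1 = 49
Jonas has the highest Borda score (84).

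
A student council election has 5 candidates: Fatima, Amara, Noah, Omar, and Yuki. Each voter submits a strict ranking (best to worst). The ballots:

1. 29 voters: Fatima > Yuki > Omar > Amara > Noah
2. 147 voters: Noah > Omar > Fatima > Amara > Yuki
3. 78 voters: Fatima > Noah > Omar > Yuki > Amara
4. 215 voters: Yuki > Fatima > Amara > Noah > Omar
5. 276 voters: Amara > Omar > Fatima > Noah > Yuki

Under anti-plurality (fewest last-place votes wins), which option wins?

Last-place votes: Fatima 0, Amara 78, Noah 29, Omar 215, Yuki 423.
Fatima is ranked last by the fewest voters, so Fatima wins.

Fatima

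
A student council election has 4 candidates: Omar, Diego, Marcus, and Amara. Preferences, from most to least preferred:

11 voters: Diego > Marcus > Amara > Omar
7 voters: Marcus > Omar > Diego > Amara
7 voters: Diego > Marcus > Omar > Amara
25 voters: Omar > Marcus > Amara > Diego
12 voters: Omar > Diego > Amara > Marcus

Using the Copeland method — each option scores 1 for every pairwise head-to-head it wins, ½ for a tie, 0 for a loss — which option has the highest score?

Omar: beats Diego, Marcus, and Amara → score 3.
Diego: beats Amara; loses to Omar and Marcus → score 1.
Marcus: beats Diego and Amara; loses to Omar → score 2.
Amara: loses to Omar, Diego, and Marcus → score 0.
Omar has the best pairwise record.

Omar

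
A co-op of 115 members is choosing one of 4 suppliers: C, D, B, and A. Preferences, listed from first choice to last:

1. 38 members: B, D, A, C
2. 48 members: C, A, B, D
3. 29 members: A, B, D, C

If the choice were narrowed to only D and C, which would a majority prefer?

Voters preferring D to C: 67; preferring C to D: 48.
D wins the head-to-head.

D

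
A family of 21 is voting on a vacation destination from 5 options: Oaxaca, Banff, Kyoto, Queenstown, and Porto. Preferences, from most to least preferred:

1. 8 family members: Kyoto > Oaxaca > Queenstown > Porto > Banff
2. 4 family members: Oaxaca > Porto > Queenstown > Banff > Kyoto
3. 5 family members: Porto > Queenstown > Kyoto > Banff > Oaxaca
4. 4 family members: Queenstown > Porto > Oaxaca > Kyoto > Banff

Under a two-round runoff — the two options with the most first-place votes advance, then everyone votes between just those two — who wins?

Round 1 first-place votes: Oaxaca 4, Banff 0, Kyoto 8, Queenstown 4, Porto 5.
Kyoto and Porto advance.
Runoff: Kyoto is preferred to Porto by 8 voters; Porto by 13.
Porto wins the runoff.

Porto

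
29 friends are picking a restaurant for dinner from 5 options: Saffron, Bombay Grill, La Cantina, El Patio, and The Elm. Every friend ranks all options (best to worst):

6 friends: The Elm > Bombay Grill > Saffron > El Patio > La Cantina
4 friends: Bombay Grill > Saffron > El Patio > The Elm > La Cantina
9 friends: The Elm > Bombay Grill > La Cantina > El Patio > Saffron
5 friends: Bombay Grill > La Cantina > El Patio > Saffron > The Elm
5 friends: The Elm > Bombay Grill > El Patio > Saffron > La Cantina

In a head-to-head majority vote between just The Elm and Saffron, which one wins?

The Elm

Voters preferring The Elm to Saffron: 20; preferring Saffron to The Elm: 9.
The Elm wins the head-to-head.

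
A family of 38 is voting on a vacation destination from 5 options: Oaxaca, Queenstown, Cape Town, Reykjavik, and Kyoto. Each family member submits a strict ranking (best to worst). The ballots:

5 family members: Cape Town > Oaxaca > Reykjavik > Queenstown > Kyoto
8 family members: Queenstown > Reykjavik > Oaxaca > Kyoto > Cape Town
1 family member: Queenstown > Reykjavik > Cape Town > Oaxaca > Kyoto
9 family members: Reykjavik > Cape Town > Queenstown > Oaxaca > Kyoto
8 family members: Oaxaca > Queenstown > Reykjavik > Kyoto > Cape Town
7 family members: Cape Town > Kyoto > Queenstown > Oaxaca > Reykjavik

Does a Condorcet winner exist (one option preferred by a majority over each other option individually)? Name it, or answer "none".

none

Checking pairwise contests:
Queenstown beats Oaxaca 25–13.
Cape Town beats Queenstown 21–17.
Reykjavik beats Cape Town 26–12.
Oaxaca beats Reykjavik 20–18.
Oaxaca beats Kyoto 31–7.
Every option loses at least one head-to-head, so there is no Condorcet winner.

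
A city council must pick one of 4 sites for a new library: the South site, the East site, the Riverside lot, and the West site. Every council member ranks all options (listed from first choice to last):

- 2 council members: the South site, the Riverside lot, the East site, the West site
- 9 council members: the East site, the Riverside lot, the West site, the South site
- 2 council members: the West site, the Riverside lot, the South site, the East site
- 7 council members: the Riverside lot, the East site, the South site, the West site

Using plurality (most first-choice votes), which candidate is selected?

the East site

First-place votes: the South site 2, the East site 9, the Riverside lot 7, the West site 2.
the East site has the most first-place votes.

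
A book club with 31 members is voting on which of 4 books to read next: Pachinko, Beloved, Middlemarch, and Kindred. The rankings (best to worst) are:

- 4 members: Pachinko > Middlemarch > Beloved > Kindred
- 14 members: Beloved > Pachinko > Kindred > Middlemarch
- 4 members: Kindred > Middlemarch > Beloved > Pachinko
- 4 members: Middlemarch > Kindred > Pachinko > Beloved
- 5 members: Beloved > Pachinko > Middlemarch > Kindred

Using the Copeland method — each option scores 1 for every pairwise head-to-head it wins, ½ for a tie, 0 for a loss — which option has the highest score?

Beloved

Pachinko: beats Middlemarch and Kindred; loses to Beloved → score 2.
Beloved: beats Pachinko, Middlemarch, and Kindred → score 3.
Middlemarch: loses to Pachinko, Beloved, and Kindred → score 0.
Kindred: beats Middlemarch; loses to Pachinko and Beloved → score 1.
Beloved has the best pairwise record.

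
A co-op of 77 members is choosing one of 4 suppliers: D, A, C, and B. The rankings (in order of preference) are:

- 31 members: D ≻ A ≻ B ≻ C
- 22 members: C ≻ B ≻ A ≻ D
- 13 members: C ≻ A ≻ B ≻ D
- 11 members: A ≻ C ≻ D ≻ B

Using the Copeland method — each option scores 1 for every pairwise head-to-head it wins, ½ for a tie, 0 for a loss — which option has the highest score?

A

D: beats B; loses to A and C → score 1.
A: beats D, C, and B → score 3.
C: beats D and B; loses to A → score 2.
B: loses to D, A, and C → score 0.
A has the best pairwise record.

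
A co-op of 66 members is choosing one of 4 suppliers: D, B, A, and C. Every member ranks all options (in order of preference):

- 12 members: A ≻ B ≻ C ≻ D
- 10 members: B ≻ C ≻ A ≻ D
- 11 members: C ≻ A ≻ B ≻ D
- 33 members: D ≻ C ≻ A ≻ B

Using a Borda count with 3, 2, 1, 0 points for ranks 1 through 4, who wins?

C

D: 12·0 + 10·0 + 11·0 + 33·3 = 99
B: 12·2 + 10·3 + 11·1 + 33·0 = 65
A: 12·3 + 10·1 + 11·2 + 33·1 = 101
C: 12·1 + 10·2 + 11·3 + 33·2 = 131
C has the highest Borda score (131).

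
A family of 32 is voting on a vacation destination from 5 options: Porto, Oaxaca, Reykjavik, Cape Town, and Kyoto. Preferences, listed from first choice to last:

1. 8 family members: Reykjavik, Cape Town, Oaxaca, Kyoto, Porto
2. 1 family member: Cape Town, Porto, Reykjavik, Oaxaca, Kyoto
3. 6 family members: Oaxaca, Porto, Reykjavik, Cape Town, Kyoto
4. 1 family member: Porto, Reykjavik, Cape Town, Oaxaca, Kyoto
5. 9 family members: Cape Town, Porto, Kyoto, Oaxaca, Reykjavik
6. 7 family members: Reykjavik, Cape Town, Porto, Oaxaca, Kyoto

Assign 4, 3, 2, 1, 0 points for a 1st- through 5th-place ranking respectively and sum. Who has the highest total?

Porto: 8·0 + 1·3 + 6·3 + 1·4 + 9·3 + 7·2 = 66
Oaxaca: 8·2 + 1·1 + 6·4 + 1·1 + 9·1 + 7·1 = 58
Reykjavik: 8·4 + 1·2 + 6·2 + 1·3 + 9·0 + 7·4 = 77
Cape Town: 8·3 + 1·4 + 6·1 + 1·2 + 9·4 + 7·3 = 93
Kyoto: 8·1 + 1·0 + 6·0 + 1·0 + 9·2 + 7·0 = 26
Cape Town has the highest Borda score (93).

Cape Town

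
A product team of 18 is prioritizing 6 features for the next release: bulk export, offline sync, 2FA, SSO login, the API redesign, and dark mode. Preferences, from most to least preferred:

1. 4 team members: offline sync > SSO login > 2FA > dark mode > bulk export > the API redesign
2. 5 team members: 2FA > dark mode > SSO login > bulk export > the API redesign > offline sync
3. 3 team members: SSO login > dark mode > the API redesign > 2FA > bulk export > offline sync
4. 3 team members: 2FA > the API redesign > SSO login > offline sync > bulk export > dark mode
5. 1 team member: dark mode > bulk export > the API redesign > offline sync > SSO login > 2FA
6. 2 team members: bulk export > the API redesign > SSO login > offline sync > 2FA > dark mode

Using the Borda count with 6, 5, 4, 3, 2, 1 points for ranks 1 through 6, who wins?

SSO login

bulk export: 4·2 + 5·3 + 3·2 + 3·2 + 1·5 + 2·6 = 52
offline sync: 4·6 + 5·1 + 3·1 + 3·3 + 1·3 + 2·3 = 50
2FA: 4·4 + 5·6 + 3·3 + 3·6 + 1·1 + 2·2 = 78
SSO login: 4·5 + 5·4 + 3·6 + 3·4 + 1·2 + 2·4 = 80
the API redesign: 4·1 + 5·2 + 3·4 + 3·5 + 1·4 + 2·5 = 55
dark mode: 4·3 + 5·5 + 3·5 + 3·1 + 1·6 + 2·1 = 63
SSO login has the highest Borda score (80).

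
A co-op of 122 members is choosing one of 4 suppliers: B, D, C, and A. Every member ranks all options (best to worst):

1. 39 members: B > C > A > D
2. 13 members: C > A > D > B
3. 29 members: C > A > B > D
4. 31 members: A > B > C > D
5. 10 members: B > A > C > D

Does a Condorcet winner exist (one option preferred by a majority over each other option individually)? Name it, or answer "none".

Checking pairwise contests:
A beats B 73–49.
B beats D 109–13.
B beats C 80–42.
C beats A 81–41.
Every option loses at least one head-to-head, so there is no Condorcet winner.

none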